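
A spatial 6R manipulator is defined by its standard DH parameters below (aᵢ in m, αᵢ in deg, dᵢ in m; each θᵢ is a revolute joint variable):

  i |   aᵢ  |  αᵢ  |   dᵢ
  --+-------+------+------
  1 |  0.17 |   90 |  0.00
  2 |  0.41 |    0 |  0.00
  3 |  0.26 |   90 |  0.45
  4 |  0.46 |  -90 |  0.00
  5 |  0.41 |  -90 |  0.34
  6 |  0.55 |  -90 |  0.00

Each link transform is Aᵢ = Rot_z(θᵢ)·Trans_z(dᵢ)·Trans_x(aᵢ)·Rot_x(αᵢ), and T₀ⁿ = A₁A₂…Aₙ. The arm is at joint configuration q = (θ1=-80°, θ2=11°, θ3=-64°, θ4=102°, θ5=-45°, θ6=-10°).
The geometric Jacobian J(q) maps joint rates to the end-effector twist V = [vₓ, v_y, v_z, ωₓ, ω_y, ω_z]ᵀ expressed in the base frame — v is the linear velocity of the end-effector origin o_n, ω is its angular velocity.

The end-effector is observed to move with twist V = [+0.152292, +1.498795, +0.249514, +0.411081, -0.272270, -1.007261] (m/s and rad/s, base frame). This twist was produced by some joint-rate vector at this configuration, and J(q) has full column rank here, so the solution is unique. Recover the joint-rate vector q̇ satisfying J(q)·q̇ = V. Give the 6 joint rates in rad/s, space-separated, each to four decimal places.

-0.8620 0.0500 -0.7330 0.0680 -0.3810 0.3560

o_n = [-1.4812, -0.0514, -0.0061]
J₁: ẑ×o_n = [0.0514, -1.4812, 0.0000], ω = ẑ
J2: z=[-0.9848, -0.1736, 0.0000] o=[0.0295, -0.1674, 0.0000] → [0.0011, -0.0060, -0.3766, -0.9848, -0.1736, 0.0000]
J3: z=[-0.9848, -0.1736, 0.0000] o=[0.0994, -0.5638, 0.0782] → [0.0146, -0.0830, -0.7791, -0.9848, -0.1736, 0.0000]
J4: z=[-0.1387, 0.7865, -0.6018] o=[-0.3166, -0.7960, -0.1294] → [0.5451, 0.7180, 0.8127, -0.1387, 0.7865, -0.6018]
J5: z=[0.1025, 0.6158, 0.7812] o=[-0.7697, -0.8175, -0.0530] → [-0.5695, -0.5606, 0.5167, 0.1025, 0.6158, 0.7812]
J6: z=[-0.5984, -0.5891, 0.5430] o=[-1.0606, -0.3936, 0.0862] → [-0.1314, -0.2836, -0.4526, -0.5984, -0.5891, 0.5430]
q̇ = J⁺·V = [-0.8620, 0.0500, -0.7330, 0.0680, -0.3810, 0.3560]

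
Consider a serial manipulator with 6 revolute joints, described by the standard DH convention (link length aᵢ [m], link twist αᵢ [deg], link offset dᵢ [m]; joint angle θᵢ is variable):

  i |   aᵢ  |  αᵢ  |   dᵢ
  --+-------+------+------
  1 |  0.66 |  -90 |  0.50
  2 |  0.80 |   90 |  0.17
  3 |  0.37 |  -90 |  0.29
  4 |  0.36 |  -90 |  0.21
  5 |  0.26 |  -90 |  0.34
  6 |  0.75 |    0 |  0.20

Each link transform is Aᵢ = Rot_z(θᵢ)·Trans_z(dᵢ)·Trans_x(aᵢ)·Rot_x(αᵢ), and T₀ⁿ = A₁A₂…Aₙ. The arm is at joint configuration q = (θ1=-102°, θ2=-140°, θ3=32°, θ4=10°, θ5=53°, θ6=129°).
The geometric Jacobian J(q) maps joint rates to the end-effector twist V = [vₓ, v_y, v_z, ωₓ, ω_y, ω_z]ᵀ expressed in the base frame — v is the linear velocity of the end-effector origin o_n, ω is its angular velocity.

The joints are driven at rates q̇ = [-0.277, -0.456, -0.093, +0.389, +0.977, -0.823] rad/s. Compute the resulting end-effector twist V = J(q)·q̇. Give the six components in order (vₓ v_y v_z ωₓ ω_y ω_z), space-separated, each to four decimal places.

o_n = [0.7345, 0.3489, 0.7940]
J₁: ẑ×o_n = [-0.3489, 0.7345, 0.0000], ω = ẑ
J2: z=[0.9781, -0.2079, 0.0000] o=[-0.1372, -0.6456, 0.5000] → [-0.0611, -0.2876, 1.1540, 0.9781, -0.2079, 0.0000]
J3: z=[0.1336, 0.6287, -0.7660] o=[0.1565, -0.0815, 1.0142] → [0.1913, -0.4134, -0.3059, 0.1336, 0.6287, -0.7660]
J4: z=[0.7451, -0.5734, -0.3406] o=[0.4370, 0.2952, 0.9938] → [0.1328, 0.0475, 0.2106, 0.7451, -0.5734, -0.3406]
J5: z=[-0.2451, -0.7104, 0.6597] o=[0.8168, 0.3217, 1.1634] → [0.2444, -0.1448, -0.0651, -0.2451, -0.7104, 0.6597]
J6: z=[-0.9438, 0.0191, -0.3300] o=[0.6758, 0.2631, 1.5632] → [0.0136, -0.7454, -0.0821, -0.9438, 0.0191, -0.3300]
V = J·q̇ = [0.3860, 0.4566, -0.4118, 0.3687, -0.8965, 0.5779]

0.3860 0.4566 -0.4118 0.3687 -0.8965 0.5779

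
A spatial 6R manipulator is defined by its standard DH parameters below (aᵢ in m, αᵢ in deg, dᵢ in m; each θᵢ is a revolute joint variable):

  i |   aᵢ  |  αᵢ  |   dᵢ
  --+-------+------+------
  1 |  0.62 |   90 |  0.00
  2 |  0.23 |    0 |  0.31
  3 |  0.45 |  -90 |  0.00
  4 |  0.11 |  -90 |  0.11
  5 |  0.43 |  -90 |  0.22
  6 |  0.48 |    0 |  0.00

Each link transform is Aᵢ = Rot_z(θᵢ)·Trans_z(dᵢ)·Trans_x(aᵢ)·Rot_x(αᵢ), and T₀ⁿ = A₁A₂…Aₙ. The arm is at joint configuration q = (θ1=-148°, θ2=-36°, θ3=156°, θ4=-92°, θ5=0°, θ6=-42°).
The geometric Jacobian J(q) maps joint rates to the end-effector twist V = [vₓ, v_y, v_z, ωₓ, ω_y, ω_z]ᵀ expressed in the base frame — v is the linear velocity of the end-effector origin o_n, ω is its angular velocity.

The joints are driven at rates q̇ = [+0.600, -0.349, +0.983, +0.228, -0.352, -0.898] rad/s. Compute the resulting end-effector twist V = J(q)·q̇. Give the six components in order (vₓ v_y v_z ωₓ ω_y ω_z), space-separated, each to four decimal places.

o_n = [-0.8451, 0.9165, 0.6408]
J₁: ẑ×o_n = [-0.9165, -0.8451, 0.0000], ω = ẑ
J2: z=[-0.5299, 0.8480, 0.0000] o=[-0.5258, -0.3285, 0.0000] → [0.5434, 0.3396, -0.3890, -0.5299, 0.8480, 0.0000]
J3: z=[-0.5299, 0.8480, 0.0000] o=[-0.8479, -0.1643, -0.1352] → [0.6581, 0.4112, -0.5750, -0.5299, 0.8480, 0.0000]
J4: z=[0.7344, 0.4589, -0.5000] o=[-0.6571, -0.0450, 0.2545] → [0.6580, -0.1897, 0.7925, 0.7344, 0.4589, -0.5000]
J5: z=[0.4053, 0.2944, 0.8655] o=[-0.6361, 0.0977, 0.1962] → [-0.5778, -0.3610, 0.3934, 0.4053, 0.2944, 0.8655]
J6: z=[-0.7344, -0.4589, 0.5000] o=[-0.7811, 0.5229, 0.3736] → [-0.3194, 0.1642, -0.3184, -0.7344, -0.4589, 0.5000]
V = J·q̇ = [0.5476, -0.2850, -0.1013, 0.3483, 0.9508, -0.2677]

0.5476 -0.2850 -0.1013 0.3483 0.9508 -0.2677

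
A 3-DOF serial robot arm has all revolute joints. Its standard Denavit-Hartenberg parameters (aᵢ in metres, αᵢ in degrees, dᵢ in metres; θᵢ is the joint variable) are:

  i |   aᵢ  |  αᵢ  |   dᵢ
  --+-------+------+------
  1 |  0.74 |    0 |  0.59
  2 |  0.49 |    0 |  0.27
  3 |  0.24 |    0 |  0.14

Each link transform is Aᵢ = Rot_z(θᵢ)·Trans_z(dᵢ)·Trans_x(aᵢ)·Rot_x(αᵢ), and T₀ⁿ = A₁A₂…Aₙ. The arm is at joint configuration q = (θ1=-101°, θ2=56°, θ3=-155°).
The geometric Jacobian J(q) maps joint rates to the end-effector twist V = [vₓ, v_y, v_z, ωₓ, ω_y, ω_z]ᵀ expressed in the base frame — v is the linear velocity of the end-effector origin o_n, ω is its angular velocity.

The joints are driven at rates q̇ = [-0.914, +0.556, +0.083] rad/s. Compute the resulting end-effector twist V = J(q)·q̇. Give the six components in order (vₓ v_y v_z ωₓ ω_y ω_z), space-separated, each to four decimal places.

-0.7654 0.0670 0.0000 0.0000 0.0000 -0.2750

o_n = [-0.0202, -0.9908, 1.0000]
J₁: ẑ×o_n = [0.9908, -0.0202, 0.0000], ω = ẑ
J2: z=[0.0000, 0.0000, 1.0000] o=[-0.1412, -0.7264, 0.5900] → [0.2644, 0.1210, -0.0000, 0.0000, 0.0000, 1.0000]
J3: z=[0.0000, 0.0000, 1.0000] o=[0.2053, -1.0729, 0.8600] → [-0.0821, -0.2255, 0.0000, 0.0000, 0.0000, 1.0000]
V = J·q̇ = [-0.7654, 0.0670, 0.0000, 0.0000, 0.0000, -0.2750]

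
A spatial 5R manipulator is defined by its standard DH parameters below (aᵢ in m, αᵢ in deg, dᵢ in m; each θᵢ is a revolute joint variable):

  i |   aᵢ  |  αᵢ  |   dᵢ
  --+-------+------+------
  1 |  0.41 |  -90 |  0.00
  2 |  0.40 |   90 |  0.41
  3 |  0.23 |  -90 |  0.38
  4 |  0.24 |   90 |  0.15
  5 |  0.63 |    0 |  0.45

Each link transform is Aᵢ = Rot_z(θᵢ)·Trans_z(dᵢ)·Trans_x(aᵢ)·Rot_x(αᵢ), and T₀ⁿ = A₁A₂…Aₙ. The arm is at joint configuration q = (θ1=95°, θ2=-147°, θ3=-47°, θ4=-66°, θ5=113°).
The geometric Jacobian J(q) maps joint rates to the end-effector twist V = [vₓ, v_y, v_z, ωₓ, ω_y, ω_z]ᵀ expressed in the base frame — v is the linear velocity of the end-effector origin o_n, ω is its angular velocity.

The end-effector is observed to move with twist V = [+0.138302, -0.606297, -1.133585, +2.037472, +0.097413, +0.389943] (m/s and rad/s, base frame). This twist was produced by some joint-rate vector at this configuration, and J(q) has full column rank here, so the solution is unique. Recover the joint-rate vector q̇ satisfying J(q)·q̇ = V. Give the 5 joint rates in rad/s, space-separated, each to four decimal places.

0.8720 -0.9570 0.7410 -0.8800 -0.7200

o_n = [-0.9883, -0.6604, -0.0271]
J₁: ẑ×o_n = [0.6604, -0.9883, 0.0000], ω = ẑ
J2: z=[-0.9962, -0.0872, 0.0000] o=[-0.0357, 0.4084, 0.0000] → [0.0024, -0.0270, 0.9817, -0.9962, -0.0872, 0.0000]
J3: z=[0.0475, -0.5426, -0.8387] o=[-0.4149, 0.0385, 0.2179] → [-0.4533, 0.4925, -0.3443, 0.0475, -0.5426, -0.8387]
J4: z=[-0.6259, -0.6705, 0.3983] o=[-0.2179, -0.2841, -0.0154] → [0.1577, -0.3142, -0.2810, -0.6259, -0.6705, 0.3983]
J5: z=[-0.6918, 0.2416, -0.6804] o=[-0.2254, -0.5530, -0.1033] → [-0.0547, 0.5719, 0.2586, -0.6918, 0.2416, -0.6804]
q̇ = J⁺·V = [0.8720, -0.9570, 0.7410, -0.8800, -0.7200]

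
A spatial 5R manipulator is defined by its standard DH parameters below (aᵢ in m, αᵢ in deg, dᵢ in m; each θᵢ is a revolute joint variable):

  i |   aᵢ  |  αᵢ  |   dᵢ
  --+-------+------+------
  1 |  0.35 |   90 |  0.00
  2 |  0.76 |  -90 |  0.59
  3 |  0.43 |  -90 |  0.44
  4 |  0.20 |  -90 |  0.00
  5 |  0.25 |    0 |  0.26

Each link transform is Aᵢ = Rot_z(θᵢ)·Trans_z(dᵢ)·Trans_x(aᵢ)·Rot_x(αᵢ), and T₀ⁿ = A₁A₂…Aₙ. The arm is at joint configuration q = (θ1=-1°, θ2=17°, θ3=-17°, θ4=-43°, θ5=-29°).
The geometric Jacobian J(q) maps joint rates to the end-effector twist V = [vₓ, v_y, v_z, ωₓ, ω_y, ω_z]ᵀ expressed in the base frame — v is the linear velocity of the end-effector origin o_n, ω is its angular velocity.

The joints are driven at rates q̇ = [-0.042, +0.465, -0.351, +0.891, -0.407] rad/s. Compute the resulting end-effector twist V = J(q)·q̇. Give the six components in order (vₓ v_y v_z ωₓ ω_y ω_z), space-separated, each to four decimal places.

o_n = [1.7764, -0.7723, 1.0000]
J₁: ẑ×o_n = [0.7723, 1.7764, -0.0000], ω = ẑ
J2: z=[-0.0175, -0.9998, 0.0000] o=[0.3499, -0.0061, 0.0000] → [-0.9998, 0.0175, 1.4396, -0.0175, -0.9998, 0.0000]
J3: z=[-0.2923, 0.0051, 0.9563] o=[1.0663, -0.6087, 0.2222] → [0.1604, 0.9064, 0.0442, -0.2923, 0.0051, 0.9563]
J4: z=[0.2962, 0.9513, 0.0855] o=[1.3287, -0.7390, 0.7632] → [0.2281, -0.0319, -0.4357, 0.2962, 0.9513, 0.0855]
J5: z=[0.8339, -0.2140, -0.5087] o=[1.4218, -0.7834, 0.9345] → [-0.0083, -0.2349, 0.0851, 0.8339, -0.2140, -0.5087]
V = J·q̇ = [-0.3471, -0.3174, 0.2310, 0.0190, 0.4680, -0.0945]

-0.3471 -0.3174 0.2310 0.0190 0.4680 -0.0945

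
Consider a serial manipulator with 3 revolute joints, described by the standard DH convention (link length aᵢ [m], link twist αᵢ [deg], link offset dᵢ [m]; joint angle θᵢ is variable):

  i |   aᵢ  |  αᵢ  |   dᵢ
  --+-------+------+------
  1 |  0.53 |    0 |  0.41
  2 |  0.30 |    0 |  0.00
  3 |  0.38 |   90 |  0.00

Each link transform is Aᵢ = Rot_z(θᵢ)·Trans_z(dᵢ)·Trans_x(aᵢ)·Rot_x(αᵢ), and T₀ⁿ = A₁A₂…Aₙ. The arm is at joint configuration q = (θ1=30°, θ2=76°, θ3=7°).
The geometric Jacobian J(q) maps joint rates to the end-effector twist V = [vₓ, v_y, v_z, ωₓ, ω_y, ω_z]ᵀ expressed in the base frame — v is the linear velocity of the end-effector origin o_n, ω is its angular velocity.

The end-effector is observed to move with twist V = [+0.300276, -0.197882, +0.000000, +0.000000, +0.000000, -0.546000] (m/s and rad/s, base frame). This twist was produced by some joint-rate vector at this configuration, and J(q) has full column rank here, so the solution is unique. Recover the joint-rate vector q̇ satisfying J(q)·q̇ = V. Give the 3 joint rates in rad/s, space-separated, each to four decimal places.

o_n = [0.2278, 0.9032, 0.4100]
J₁: ẑ×o_n = [-0.9032, 0.2278, 0.0000], ω = ẑ
J2: z=[0.0000, 0.0000, 1.0000] o=[0.4590, 0.2650, 0.4100] → [-0.6382, -0.2312, 0.0000, 0.0000, 0.0000, 1.0000]
J3: z=[0.0000, 0.0000, 1.0000] o=[0.3763, 0.5534, 0.4100] → [-0.3498, -0.1485, 0.0000, 0.0000, 0.0000, 1.0000]
q̇ = J⁺·V = [-0.5800, 0.7340, -0.7000]

-0.5800 0.7340 -0.7000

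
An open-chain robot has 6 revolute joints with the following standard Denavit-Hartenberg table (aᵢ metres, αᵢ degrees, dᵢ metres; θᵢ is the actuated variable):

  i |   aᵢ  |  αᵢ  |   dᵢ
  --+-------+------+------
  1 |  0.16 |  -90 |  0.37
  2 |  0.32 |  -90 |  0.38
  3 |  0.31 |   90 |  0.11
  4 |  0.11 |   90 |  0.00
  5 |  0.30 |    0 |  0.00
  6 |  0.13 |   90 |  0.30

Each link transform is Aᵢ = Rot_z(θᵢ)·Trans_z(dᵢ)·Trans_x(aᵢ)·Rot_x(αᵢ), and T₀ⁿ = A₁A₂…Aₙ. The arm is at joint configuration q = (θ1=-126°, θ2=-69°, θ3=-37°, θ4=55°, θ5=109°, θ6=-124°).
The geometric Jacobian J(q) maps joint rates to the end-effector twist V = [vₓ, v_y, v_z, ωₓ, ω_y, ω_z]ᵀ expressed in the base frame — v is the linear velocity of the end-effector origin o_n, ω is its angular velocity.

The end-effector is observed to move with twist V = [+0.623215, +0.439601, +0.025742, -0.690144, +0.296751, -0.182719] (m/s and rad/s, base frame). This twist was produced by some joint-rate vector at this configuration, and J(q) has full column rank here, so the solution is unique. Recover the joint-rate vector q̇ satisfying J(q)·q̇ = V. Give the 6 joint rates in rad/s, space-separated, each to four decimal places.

o_n = [0.5136, -0.9293, 0.9834]
J₁: ẑ×o_n = [0.9293, 0.5136, -0.0000], ω = ẑ
J2: z=[0.8090, -0.5878, 0.0000] o=[-0.0940, -0.1294, 0.3700] → [-0.3605, -0.4962, -0.2900, 0.8090, -0.5878, 0.0000]
J3: z=[-0.5487, -0.7553, -0.3584] o=[0.1460, -0.4456, 0.6687] → [-0.4110, 0.0409, 0.5431, -0.5487, -0.7553, -0.3584]
J4: z=[0.7729, -0.2949, -0.5618] o=[0.1844, -0.7101, 0.8605] → [-0.1594, -0.2799, -0.0723, 0.7729, -0.2949, -0.5618]
J5: z=[0.5758, -0.0462, 0.8163] o=[0.1551, -0.8151, 0.8752] → [0.0882, 0.2304, -0.0492, 0.5758, -0.0462, 0.8163]
J6: z=[0.5758, -0.0462, 0.8163] o=[0.4003, -0.8055, 0.7027] → [0.0881, -0.0691, -0.0660, 0.5758, -0.0462, 0.8163]
q̇ = J⁺·V = [0.6210, -0.1770, -0.1780, -0.0280, -0.1420, -0.9400]

0.6210 -0.1770 -0.1780 -0.0280 -0.1420 -0.9400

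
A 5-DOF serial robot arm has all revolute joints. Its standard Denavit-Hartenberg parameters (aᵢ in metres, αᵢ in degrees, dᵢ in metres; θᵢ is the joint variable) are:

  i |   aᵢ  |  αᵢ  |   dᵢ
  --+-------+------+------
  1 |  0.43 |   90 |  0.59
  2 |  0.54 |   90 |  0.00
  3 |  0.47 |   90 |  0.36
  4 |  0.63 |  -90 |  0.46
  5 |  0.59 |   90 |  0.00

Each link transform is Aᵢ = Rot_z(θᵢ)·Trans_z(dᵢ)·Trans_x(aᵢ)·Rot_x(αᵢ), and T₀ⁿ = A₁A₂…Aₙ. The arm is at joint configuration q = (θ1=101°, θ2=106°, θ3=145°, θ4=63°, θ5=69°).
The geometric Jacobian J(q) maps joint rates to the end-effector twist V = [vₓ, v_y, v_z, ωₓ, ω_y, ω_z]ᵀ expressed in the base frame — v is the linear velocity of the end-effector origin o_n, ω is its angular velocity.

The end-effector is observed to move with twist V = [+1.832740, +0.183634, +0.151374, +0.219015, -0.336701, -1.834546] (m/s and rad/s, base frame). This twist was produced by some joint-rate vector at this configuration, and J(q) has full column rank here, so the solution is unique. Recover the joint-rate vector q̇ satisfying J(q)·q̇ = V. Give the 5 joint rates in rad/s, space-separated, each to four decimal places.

-0.5810 0.5740 -0.3670 -0.9790 -0.7410

o_n = [0.1101, 1.6051, 0.6940]
J₁: ẑ×o_n = [-1.6051, 0.1101, 0.0000], ω = ẑ
J2: z=[0.9816, 0.1908, 0.0000] o=[-0.0820, 0.4221, 0.5900] → [0.0198, -0.1021, 1.1246, 0.9816, 0.1908, 0.0000]
J3: z=[-0.1834, 0.9436, 0.2756] o=[-0.0536, 0.2760, 1.1091] → [-0.7580, -0.0310, -0.3983, -0.1834, 0.9436, 0.2756]
J4: z=[0.8343, 0.0011, 0.5514] o=[0.1247, 0.7713, 0.8382] → [-0.4599, 0.1122, 0.6956, 0.8343, 0.0011, 0.5514]
J5: z=[-0.5466, 0.1334, 0.8267] o=[0.5542, 1.3962, 1.0214] → [-0.2164, -0.5461, -0.0549, -0.5466, 0.1334, 0.8267]
q̇ = J⁺·V = [-0.5810, 0.5740, -0.3670, -0.9790, -0.7410]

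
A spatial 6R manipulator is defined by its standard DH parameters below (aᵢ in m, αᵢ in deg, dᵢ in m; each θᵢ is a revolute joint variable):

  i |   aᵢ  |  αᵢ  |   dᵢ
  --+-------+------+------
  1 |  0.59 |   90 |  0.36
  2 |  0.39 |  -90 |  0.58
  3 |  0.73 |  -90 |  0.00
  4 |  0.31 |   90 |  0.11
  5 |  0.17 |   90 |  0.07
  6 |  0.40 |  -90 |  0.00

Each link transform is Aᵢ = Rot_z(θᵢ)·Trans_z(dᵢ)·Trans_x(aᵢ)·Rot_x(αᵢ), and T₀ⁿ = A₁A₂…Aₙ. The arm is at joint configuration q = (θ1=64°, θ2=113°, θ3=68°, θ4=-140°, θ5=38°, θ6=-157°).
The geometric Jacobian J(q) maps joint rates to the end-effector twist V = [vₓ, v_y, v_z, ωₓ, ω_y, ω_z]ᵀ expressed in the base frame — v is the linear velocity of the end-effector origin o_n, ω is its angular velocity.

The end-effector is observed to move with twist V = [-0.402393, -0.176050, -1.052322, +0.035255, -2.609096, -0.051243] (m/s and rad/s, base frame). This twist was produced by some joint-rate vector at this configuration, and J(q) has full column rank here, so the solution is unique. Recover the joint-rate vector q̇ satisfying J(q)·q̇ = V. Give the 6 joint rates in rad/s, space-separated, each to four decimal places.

-0.6010 0.8270 0.8270 -0.7400 -0.9780 0.8930

o_n = [0.0495, 0.1802, 0.8950]
J₁: ẑ×o_n = [-0.1802, 0.0495, 0.0000], ω = ẑ
J2: z=[0.8988, -0.4384, 0.0000] o=[0.2586, 0.5303, 0.3600] → [-0.2345, -0.4809, -0.4063, 0.8988, -0.4384, 0.0000]
J3: z=[-0.4035, -0.8273, -0.3907] o=[0.7131, 0.1391, 0.7190] → [-0.1296, 0.3303, -0.5657, -0.4035, -0.8273, -0.3907]
J4: z=[-0.1779, 0.4898, -0.8535] o=[0.0580, 0.3397, 0.9707] → [-0.1732, -0.0062, 0.0325, -0.1779, 0.4898, -0.8535]
J5: z=[0.8860, 0.4571, 0.0777] o=[0.1711, 0.1635, 0.7171] → [0.0800, -0.1671, 0.0704, 0.8860, 0.4571, 0.0777]
J6: z=[0.4038, -0.8431, 0.3553] o=[0.2719, 0.1473, 0.5642] → [-0.2906, -0.2126, -0.1742, 0.4038, -0.8431, 0.3553]
q̇ = J⁺·V = [-0.6010, 0.8270, 0.8270, -0.7400, -0.9780, 0.8930]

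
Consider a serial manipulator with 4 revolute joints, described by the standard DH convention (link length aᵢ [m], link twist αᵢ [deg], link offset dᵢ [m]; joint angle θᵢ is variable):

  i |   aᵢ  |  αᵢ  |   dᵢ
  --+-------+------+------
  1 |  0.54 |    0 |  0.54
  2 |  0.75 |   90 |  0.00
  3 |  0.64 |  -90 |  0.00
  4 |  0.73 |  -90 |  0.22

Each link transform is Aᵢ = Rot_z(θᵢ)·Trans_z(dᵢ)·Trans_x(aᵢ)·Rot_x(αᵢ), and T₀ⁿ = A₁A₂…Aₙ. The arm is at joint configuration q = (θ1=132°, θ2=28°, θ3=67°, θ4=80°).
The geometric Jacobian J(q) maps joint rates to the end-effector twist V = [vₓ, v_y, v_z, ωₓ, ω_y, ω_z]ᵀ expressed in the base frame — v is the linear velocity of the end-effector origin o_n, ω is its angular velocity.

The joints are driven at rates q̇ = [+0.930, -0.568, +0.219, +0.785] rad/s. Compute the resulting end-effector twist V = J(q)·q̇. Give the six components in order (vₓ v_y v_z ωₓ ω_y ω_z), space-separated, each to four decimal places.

o_n = [-1.4032, 0.0155, 1.3318]
J₁: ẑ×o_n = [-0.0155, -1.4032, 0.0000], ω = ẑ
J2: z=[0.0000, 0.0000, 1.0000] o=[-0.3613, 0.4013, 0.5400] → [0.3858, -1.0419, 0.0000, 0.0000, 0.0000, 1.0000]
J3: z=[0.3420, 0.9397, 0.0000] o=[-1.0661, 0.6578, 0.5400] → [0.7440, -0.2708, 0.0971, 0.3420, 0.9397, 0.0000]
J4: z=[0.8650, -0.3148, 0.3907] o=[-1.3011, 0.7433, 1.1291] → [0.2206, -0.2152, -0.6618, 0.8650, -0.3148, 0.3907]
V = J·q̇ = [0.1026, -0.9414, -0.4982, 0.7539, -0.0413, 0.6687]

0.1026 -0.9414 -0.4982 0.7539 -0.0413 0.6687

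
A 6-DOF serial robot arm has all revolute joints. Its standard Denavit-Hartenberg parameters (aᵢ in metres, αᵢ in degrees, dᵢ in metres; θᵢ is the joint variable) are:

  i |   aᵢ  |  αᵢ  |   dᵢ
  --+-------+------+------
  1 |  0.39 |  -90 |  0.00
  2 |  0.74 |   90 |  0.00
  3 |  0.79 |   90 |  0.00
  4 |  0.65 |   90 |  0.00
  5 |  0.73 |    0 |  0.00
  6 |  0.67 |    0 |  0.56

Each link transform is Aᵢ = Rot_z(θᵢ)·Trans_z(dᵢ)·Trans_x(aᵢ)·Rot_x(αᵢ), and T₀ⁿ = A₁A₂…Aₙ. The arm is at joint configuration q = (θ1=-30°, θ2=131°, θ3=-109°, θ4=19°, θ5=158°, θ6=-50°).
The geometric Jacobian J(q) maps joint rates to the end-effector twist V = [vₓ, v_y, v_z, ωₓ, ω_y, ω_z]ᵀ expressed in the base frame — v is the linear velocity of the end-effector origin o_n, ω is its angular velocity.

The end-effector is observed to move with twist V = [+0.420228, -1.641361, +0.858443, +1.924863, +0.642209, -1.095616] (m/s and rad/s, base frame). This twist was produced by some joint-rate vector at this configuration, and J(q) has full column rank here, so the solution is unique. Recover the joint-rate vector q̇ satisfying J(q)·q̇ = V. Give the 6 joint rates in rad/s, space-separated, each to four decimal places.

o_n = [-0.0572, -0.4447, 0.6733]
J₁: ẑ×o_n = [0.4447, -0.0572, 0.0000], ω = ẑ
J2: z=[0.5000, 0.8660, 0.0000] o=[0.3377, -0.1950, 0.0000] → [0.5831, -0.3366, 0.2172, 0.5000, 0.8660, 0.0000]
J3: z=[0.6536, -0.3774, -0.6561] o=[-0.0827, 0.0477, -0.5585] → [-0.7879, -0.8218, -0.3123, 0.6536, -0.3774, -0.6561]
J4: z=[0.7000, -0.0282, 0.7136] o=[-0.3100, -0.6835, -0.3644] → [-0.1997, -0.5459, 0.1743, 0.7000, -0.0282, 0.7136]
J5: z=[-0.7117, 0.0554, 0.7003] o=[-0.3486, -1.3323, -0.3522] → [-0.5647, 0.9338, -0.6478, -0.7117, 0.0554, 0.7003]
J6: z=[-0.7117, 0.0554, 0.7003] o=[-0.1170, -0.6644, -0.1697] → [-0.1071, 0.6418, -0.1597, -0.7117, 0.0554, 0.7003]
q̇ = J⁺·V = [-0.8460, 0.7960, -0.1480, 0.8920, -0.5320, -0.8720]

-0.8460 0.7960 -0.1480 0.8920 -0.5320 -0.8720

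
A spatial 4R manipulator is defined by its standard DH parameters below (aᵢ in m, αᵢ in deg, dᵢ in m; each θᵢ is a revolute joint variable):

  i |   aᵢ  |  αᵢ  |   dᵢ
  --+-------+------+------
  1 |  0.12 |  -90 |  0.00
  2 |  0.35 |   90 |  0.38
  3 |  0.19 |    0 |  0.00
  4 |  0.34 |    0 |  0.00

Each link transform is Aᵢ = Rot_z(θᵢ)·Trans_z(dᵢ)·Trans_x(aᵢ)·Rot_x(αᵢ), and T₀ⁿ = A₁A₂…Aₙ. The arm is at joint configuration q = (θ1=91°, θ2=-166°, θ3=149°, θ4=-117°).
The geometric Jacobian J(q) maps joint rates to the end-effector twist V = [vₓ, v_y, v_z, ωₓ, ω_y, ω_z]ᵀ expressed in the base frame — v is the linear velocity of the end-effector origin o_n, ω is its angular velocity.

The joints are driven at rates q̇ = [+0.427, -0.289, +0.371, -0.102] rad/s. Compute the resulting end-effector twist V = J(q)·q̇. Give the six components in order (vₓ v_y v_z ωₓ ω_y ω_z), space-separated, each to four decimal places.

o_n = [-0.6520, -0.3528, 0.1150]
J₁: ẑ×o_n = [0.3528, -0.6520, 0.0000], ω = ẑ
J2: z=[-0.9998, -0.0175, 0.0000] o=[-0.0021, 0.1200, 0.0000] → [-0.0020, 0.1150, 0.4614, -0.9998, -0.0175, 0.0000]
J3: z=[0.0042, -0.2419, -0.9703] o=[-0.3761, -0.2262, 0.0847] → [-0.1302, 0.2675, -0.0673, 0.0042, -0.2419, -0.9703]
J4: z=[0.0042, -0.2419, -0.9703] o=[-0.4767, -0.0699, 0.0453] → [-0.2913, 0.1698, -0.0436, 0.0042, -0.2419, -0.9703]
V = J·q̇ = [0.1326, -0.2297, -0.1538, 0.2901, -0.0600, 0.1660]

0.1326 -0.2297 -0.1538 0.2901 -0.0600 0.1660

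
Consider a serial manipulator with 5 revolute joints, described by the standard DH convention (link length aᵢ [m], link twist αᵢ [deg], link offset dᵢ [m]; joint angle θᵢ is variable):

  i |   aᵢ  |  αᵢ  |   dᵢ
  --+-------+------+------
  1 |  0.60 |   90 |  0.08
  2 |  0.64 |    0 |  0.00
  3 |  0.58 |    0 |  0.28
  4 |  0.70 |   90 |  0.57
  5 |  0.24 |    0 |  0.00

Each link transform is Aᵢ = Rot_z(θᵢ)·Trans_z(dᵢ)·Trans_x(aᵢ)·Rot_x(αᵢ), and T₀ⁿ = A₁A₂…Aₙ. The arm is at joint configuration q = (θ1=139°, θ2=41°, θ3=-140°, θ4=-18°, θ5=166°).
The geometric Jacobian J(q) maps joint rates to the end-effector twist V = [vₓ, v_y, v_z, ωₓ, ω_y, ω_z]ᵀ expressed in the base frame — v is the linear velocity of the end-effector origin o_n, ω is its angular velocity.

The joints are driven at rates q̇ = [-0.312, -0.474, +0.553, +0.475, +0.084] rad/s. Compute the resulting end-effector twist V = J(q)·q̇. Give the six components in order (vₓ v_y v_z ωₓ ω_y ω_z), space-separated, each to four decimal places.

o_n = [0.0069, 1.1972, -0.4892]
J₁: ẑ×o_n = [-1.1972, 0.0069, 0.0000], ω = ẑ
J2: z=[0.6561, 0.7547, 0.0000] o=[-0.4528, 0.3936, 0.0800] → [-0.4296, 0.3734, 0.1802, 0.6561, 0.7547, 0.0000]
J3: z=[0.6561, 0.7547, 0.0000] o=[-0.8174, 0.7105, 0.4999] → [-0.7465, 0.6489, -0.3028, 0.6561, 0.7547, 0.0000]
J4: z=[0.6561, 0.7547, 0.0000] o=[-0.5652, 0.8623, -0.0730] → [-0.3141, 0.2731, -0.2121, 0.6561, 0.7547, 0.0000]
J5: z=[0.6725, -0.5846, 0.4540] o=[0.0486, 1.0840, -0.6967] → [-0.1727, -0.1585, 0.0517, 0.6725, -0.5846, 0.4540]
V = J·q̇ = [0.0006, 0.2961, -0.3493, 0.4199, 0.3690, -0.2739]

0.0006 0.2961 -0.3493 0.4199 0.3690 -0.2739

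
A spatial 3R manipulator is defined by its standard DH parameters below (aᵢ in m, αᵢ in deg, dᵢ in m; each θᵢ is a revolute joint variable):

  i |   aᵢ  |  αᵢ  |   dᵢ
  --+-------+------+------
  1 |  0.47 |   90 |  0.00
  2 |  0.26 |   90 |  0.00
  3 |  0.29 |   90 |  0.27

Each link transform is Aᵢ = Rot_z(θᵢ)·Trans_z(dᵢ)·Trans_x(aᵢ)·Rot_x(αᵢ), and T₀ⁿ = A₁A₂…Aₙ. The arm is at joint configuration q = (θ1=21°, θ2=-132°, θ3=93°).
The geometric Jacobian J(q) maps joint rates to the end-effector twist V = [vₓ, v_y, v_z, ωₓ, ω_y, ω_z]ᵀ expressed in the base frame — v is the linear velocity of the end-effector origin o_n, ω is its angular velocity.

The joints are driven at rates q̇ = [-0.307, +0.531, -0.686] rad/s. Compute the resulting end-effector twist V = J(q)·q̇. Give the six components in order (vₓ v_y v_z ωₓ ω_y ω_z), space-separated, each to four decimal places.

-0.1911 -0.1192 -0.3412 0.6662 -0.3130 -0.7660

o_n = [0.2023, -0.2325, -0.0013]
J₁: ẑ×o_n = [0.2325, 0.2023, -0.0000], ω = ẑ
J2: z=[0.3584, -0.9336, 0.0000] o=[0.4388, 0.1684, 0.0000] → [0.0012, 0.0005, -0.3645, 0.3584, -0.9336, 0.0000]
J3: z=[-0.6938, -0.2663, 0.6691] o=[0.2764, 0.1061, -0.1932] → [0.1755, 0.0836, 0.2152, -0.6938, -0.2663, 0.6691]
V = J·q̇ = [-0.1911, -0.1192, -0.3412, 0.6662, -0.3130, -0.7660]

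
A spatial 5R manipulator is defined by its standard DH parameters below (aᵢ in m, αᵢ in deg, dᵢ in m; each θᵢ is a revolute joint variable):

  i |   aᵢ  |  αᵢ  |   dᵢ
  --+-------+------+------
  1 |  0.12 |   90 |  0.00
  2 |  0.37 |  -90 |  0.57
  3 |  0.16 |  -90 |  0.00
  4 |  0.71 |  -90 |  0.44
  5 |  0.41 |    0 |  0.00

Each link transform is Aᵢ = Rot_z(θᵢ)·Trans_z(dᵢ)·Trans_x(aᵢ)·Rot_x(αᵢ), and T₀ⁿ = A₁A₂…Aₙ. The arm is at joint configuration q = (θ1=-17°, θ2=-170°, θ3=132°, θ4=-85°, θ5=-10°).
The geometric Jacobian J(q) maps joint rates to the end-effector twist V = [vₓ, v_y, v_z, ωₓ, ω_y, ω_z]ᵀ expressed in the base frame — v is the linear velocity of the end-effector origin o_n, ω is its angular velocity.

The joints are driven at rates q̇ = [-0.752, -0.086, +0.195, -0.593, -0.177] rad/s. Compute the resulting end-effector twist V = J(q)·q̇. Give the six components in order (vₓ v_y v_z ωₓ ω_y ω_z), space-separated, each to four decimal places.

-1.2881 -0.6676 -0.1488 -0.3884 0.4866 -1.0562

o_n = [0.2595, -0.8333, -1.0611]
J₁: ẑ×o_n = [0.8333, 0.2595, -0.0000], ω = ẑ
J2: z=[-0.2924, -0.9563, 0.0000] o=[0.1148, -0.0351, 0.0000] → [1.0147, -0.3102, 0.3718, -0.2924, -0.9563, 0.0000]
J3: z=[0.1661, -0.0508, -0.9848] o=[-0.4004, -0.4736, -0.0642] → [-0.3036, -0.4843, -0.0262, 0.1661, -0.0508, -0.9848]
J4: z=[0.5042, -0.8539, 0.1290] o=[-0.2648, -0.3908, -0.0457] → [0.9241, 0.5797, 0.2245, 0.5042, -0.8539, 0.1290]
J5: z=[0.8297, 0.5205, 0.2016] o=[0.1270, -0.7703, -0.6782] → [-0.1866, 0.3444, -0.1212, 0.8297, 0.5205, 0.2016]
V = J·q̇ = [-1.2881, -0.6676, -0.1488, -0.3884, 0.4866, -1.0562]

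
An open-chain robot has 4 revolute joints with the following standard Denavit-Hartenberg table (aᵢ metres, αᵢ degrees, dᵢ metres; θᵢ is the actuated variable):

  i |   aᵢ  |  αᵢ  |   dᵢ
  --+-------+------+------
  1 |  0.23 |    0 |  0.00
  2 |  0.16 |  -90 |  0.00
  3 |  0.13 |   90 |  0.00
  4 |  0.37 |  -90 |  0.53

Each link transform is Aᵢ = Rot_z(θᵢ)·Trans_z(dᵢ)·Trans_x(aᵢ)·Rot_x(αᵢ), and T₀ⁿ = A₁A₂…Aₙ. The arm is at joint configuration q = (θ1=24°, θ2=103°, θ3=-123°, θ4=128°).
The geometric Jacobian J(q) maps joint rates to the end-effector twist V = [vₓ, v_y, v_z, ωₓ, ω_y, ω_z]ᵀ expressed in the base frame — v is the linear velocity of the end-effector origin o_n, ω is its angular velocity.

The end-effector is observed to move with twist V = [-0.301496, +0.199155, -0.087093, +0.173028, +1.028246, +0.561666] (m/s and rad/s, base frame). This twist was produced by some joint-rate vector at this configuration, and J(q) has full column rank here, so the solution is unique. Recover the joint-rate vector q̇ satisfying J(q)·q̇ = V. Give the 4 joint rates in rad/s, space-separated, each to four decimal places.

0.9980 -0.9020 -0.7570 -0.8550

o_n = [0.1164, -0.2666, -0.3707]
J₁: ẑ×o_n = [0.2666, 0.1164, -0.0000], ω = ẑ
J2: z=[0.0000, 0.0000, 1.0000] o=[0.2101, 0.0935, 0.0000] → [0.3601, -0.0937, 0.0000, 0.0000, 0.0000, 1.0000]
J3: z=[-0.7986, -0.6018, 0.0000] o=[0.1138, 0.2213, 0.0000] → [0.2231, -0.2960, 0.3912, -0.7986, -0.6018, 0.0000]
J4: z=[0.5047, -0.6698, -0.5446] o=[0.1564, 0.1648, 0.1090] → [0.0864, 0.2639, -0.2445, 0.5047, -0.6698, -0.5446]
q̇ = J⁺·V = [0.9980, -0.9020, -0.7570, -0.8550]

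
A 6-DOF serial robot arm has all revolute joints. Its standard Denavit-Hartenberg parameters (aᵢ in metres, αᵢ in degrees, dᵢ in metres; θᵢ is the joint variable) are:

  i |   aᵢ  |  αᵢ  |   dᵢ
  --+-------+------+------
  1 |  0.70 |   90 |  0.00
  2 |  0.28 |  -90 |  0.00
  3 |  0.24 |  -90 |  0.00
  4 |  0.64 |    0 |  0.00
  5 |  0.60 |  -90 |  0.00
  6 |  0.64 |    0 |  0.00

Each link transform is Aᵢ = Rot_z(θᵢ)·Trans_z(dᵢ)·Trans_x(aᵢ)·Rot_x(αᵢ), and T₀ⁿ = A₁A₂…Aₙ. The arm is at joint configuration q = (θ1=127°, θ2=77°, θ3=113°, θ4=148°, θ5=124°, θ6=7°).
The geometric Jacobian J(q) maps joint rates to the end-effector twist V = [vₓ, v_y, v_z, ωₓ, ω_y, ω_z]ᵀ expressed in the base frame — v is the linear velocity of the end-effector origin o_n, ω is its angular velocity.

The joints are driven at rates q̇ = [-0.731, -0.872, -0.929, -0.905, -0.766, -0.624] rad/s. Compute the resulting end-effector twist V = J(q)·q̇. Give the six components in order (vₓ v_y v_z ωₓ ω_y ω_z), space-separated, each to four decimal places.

1.0205 1.7680 0.7120 -1.5326 0.4538 0.8011

o_n = [0.2089, 0.0693, 0.6430]
J₁: ẑ×o_n = [-0.0693, 0.2089, 0.0000], ω = ẑ
J2: z=[0.7986, 0.6018, 0.0000] o=[-0.4213, 0.5590, 0.0000] → [0.3870, -0.5136, -0.7704, 0.7986, 0.6018, 0.0000]
J3: z=[0.5864, -0.7782, 0.2250] o=[-0.4592, 0.6093, 0.2728] → [-0.1666, -0.0668, 0.2032, 0.5864, -0.7782, 0.2250]
J4: z=[0.4367, 0.0698, -0.8969] o=[-0.6229, 0.4595, 0.1815] → [-0.3179, -0.9476, -0.2285, 0.4367, 0.0698, -0.8969]
J5: z=[0.4367, 0.0698, -0.8969] o=[-0.4515, 1.0622, 0.3118] → [-0.8675, -0.7370, -0.4797, 0.4367, 0.0698, -0.8969]
J6: z=[-0.7023, -0.5966, -0.3883] o=[-0.1142, 0.5825, 0.4387] → [-0.3212, 0.0180, 0.5532, -0.7023, -0.5966, -0.3883]
V = J·q̇ = [1.0205, 1.7680, 0.7120, -1.5326, 0.4538, 0.8011]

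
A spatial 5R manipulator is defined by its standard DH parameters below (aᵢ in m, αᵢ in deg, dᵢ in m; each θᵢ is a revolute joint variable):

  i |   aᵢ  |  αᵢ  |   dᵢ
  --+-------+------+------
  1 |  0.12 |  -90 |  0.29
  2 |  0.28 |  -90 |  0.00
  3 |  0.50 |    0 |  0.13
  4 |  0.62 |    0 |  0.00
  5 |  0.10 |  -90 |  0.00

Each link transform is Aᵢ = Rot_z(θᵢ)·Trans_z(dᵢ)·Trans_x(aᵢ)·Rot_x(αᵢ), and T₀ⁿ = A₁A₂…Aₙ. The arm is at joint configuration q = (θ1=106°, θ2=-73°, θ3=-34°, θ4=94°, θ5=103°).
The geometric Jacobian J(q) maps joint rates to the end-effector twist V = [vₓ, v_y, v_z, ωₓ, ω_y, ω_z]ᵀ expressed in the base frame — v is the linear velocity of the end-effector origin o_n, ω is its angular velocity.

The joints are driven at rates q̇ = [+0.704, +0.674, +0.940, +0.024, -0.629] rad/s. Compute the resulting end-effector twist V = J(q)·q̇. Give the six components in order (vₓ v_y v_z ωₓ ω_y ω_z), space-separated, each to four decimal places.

o_n = [0.1349, 0.5693, 1.1212]
J₁: ẑ×o_n = [-0.5693, 0.1349, 0.0000], ω = ẑ
J2: z=[-0.9613, -0.2756, 0.0000] o=[-0.0331, 0.1154, 0.2900] → [-0.2291, 0.7990, -0.3901, -0.9613, -0.2756, 0.0000]
J3: z=[-0.2636, 0.9193, -0.2924] o=[-0.0556, 0.1940, 0.5578] → [0.6276, 0.0928, -0.2741, -0.2636, 0.9193, -0.2924]
J4: z=[-0.2636, 0.9193, -0.2924] o=[-0.3921, 0.3530, 0.9162] → [0.2517, -0.1000, -0.5414, -0.2636, 0.9193, -0.2924]
J5: z=[-0.2636, 0.9193, -0.2924] o=[0.0991, 0.5881, 1.2126] → [-0.0896, -0.0346, -0.0280, -0.2636, 0.9193, -0.2924]
V = J·q̇ = [0.0972, 0.7400, -0.5159, -0.7362, 0.1222, 0.6061]

0.0972 0.7400 -0.5159 -0.7362 0.1222 0.6061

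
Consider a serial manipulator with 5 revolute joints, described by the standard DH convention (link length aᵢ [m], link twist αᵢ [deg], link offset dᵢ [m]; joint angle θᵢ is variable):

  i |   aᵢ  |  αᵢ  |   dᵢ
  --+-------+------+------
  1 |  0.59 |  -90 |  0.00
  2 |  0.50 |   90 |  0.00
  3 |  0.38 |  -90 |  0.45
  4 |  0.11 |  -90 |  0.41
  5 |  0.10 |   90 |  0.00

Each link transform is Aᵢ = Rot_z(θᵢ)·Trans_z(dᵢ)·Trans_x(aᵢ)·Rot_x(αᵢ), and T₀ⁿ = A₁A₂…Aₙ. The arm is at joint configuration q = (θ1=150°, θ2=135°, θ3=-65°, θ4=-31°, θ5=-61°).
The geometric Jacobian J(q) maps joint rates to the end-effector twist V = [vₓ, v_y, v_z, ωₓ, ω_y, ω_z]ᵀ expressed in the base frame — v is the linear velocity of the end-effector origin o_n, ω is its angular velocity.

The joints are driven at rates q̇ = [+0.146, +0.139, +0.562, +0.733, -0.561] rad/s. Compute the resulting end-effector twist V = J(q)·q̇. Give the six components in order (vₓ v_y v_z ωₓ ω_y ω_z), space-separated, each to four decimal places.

o_n = [0.0079, 0.2925, -1.2024]
J₁: ẑ×o_n = [-0.2925, 0.0079, 0.0000], ω = ẑ
J2: z=[-0.5000, -0.8660, 0.0000] o=[-0.5110, 0.2950, 0.0000] → [1.0413, -0.6012, 0.4506, -0.5000, -0.8660, 0.0000]
J3: z=[-0.6124, 0.3536, -0.7071] o=[-0.2048, 0.1182, -0.3536] → [-0.1769, -0.6702, -0.1819, -0.6124, 0.3536, -0.7071]
J4: z=[0.3437, -0.6864, -0.6409] o=[-0.2098, 0.5188, -0.7853] → [0.1413, 0.0038, 0.0717, 0.3437, -0.6864, -0.6409]
J5: z=[0.8916, 0.0242, 0.4522] o=[-0.0364, 0.3173, -1.1163] → [0.0091, 0.0968, -0.0232, 0.8916, 0.0242, 0.4522]
V = J·q̇ = [0.1011, -0.5106, 0.0259, -0.6619, -0.4384, -0.9748]

0.1011 -0.5106 0.0259 -0.6619 -0.4384 -0.9748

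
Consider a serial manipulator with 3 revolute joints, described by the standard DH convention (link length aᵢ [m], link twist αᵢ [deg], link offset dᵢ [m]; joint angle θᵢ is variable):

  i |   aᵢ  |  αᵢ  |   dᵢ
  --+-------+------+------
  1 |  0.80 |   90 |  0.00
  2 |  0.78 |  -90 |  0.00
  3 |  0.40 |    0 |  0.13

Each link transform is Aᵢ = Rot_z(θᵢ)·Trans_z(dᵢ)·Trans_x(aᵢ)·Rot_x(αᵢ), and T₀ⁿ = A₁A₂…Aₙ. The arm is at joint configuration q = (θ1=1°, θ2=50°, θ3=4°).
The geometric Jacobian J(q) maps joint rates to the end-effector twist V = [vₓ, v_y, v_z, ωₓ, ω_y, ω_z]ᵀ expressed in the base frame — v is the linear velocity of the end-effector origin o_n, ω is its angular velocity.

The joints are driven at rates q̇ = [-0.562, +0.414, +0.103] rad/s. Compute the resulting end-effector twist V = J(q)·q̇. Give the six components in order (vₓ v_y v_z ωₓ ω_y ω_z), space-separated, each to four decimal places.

o_n = [1.4576, 0.0533, 0.9867]
J₁: ẑ×o_n = [-0.0533, 1.4576, 0.0000], ω = ẑ
J2: z=[0.0175, -0.9998, 0.0000] o=[0.7999, 0.0140, 0.0000] → [-0.9866, -0.0172, 0.6583, 0.0175, -0.9998, 0.0000]
J3: z=[-0.7659, -0.0134, 0.6428] o=[1.3012, 0.0227, 0.5975] → [-0.0249, 0.3987, -0.0214, -0.7659, -0.0134, 0.6428]
V = J·q̇ = [-0.3810, -0.7852, 0.2703, -0.0717, -0.4153, -0.4958]

-0.3810 -0.7852 0.2703 -0.0717 -0.4153 -0.4958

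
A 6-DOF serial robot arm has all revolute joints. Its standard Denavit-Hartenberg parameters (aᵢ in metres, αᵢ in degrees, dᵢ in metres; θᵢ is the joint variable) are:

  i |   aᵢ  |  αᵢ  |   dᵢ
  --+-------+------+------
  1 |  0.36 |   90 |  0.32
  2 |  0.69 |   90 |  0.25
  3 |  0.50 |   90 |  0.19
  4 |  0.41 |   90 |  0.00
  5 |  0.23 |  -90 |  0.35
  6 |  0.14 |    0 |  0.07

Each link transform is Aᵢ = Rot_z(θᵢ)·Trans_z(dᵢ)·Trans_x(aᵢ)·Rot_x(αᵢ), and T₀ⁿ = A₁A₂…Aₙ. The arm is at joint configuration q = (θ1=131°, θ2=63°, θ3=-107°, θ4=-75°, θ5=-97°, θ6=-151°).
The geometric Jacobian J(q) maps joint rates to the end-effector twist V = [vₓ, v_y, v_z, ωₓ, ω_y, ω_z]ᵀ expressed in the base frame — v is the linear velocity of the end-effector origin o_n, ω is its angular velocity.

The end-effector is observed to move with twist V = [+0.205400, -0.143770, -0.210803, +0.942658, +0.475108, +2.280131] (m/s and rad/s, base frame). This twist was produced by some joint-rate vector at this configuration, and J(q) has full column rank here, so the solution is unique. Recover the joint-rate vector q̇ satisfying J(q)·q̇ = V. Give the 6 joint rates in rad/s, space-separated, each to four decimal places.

o_n = [-0.2336, 0.2820, 1.1438]
J₁: ẑ×o_n = [-0.2820, -0.2336, 0.0000], ω = ẑ
J2: z=[0.7547, 0.6561, 0.0000] o=[-0.2362, 0.2717, 0.3200] → [0.5405, -0.6218, 0.0060, 0.7547, 0.6561, 0.0000]
J3: z=[-0.5846, 0.6725, -0.4540] o=[-0.2530, 0.6721, 0.9348] → [-0.0366, 0.1134, 0.2150, -0.5846, 0.6725, -0.4540]
J4: z=[0.5055, -0.1358, -0.8521] o=[-0.6814, 0.4361, 0.7183] → [-0.1892, -0.5967, -0.0171, 0.5055, -0.1358, -0.8521]
J5: z=[0.7643, 0.5287, 0.3691] o=[-0.5173, 0.0926, 0.8704] → [0.0747, -0.1042, -0.0053, 0.7643, 0.5287, 0.3691]
J6: z=[0.3358, -0.8150, 0.4722] o=[-0.3764, 0.3321, 1.1837] → [0.0562, 0.0808, 0.0995, 0.3358, -0.8150, 0.4722]
q̇ = J⁺·V = [0.9220, 0.3960, -0.9050, -0.8970, 0.8730, -0.2950]

0.9220 0.3960 -0.9050 -0.8970 0.8730 -0.2950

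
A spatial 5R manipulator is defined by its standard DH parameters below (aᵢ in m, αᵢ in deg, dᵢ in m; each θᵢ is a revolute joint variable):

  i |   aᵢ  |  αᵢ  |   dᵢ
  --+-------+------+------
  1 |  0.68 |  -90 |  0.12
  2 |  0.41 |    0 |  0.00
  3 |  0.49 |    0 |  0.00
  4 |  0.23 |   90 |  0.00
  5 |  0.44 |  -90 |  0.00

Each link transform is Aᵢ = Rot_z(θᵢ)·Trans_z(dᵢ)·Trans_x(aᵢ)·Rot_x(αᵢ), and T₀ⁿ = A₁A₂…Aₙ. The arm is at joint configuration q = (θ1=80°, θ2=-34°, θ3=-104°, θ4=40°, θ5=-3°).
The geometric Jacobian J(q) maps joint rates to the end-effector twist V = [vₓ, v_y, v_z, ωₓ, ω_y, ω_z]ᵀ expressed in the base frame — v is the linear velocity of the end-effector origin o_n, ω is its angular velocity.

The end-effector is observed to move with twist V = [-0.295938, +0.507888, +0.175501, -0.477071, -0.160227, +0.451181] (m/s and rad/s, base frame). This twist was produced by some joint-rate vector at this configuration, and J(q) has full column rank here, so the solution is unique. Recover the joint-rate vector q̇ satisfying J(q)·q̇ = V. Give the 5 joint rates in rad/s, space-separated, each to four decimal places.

0.4850 0.0550 0.3500 0.0370 0.2430

o_n = [0.1204, 0.5501, 1.3400]
J₁: ẑ×o_n = [-0.5501, 0.1204, 0.0000], ω = ẑ
J2: z=[-0.9848, 0.1736, 0.0000] o=[0.1181, 0.6697, 0.1200] → [0.2119, 1.2015, 0.1174, -0.9848, 0.1736, 0.0000]
J3: z=[-0.9848, 0.1736, 0.0000] o=[0.1771, 1.0044, 0.3493] → [0.1720, 0.9757, 0.4573, -0.9848, 0.1736, 0.0000]
J4: z=[-0.9848, 0.1736, 0.0000] o=[0.1139, 0.6458, 0.6771] → [0.1151, 0.6528, 0.0932, -0.9848, 0.1736, 0.0000]
J5: z=[-0.1720, -0.9752, -0.1392] o=[0.1083, 0.6143, 0.9049] → [-0.4333, 0.0731, 0.0228, -0.1720, -0.9752, -0.1392]
q̇ = J⁺·V = [0.4850, 0.0550, 0.3500, 0.0370, 0.2430]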